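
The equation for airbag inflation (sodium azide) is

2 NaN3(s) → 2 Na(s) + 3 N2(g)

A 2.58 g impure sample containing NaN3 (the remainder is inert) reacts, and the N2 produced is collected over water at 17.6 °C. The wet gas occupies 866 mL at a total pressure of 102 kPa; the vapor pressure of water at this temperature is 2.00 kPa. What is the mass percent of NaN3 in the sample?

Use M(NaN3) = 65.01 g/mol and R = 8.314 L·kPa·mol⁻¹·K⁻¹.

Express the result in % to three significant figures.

P(N2) = 102 − 2.00 = 100.0 kPa
n(N2) = PV/RT = (100.0 × 0.8660) / (8.314 × 290.75) = 0.03583 mol
n(NaN3) = (2/3) × 0.03583 = 0.02389 mol
m(NaN3) = 0.02389 × 65.01 = 1.553 g
%NaN3 = 1.553 / 2.58 × 100 = 60.19%

60.2 %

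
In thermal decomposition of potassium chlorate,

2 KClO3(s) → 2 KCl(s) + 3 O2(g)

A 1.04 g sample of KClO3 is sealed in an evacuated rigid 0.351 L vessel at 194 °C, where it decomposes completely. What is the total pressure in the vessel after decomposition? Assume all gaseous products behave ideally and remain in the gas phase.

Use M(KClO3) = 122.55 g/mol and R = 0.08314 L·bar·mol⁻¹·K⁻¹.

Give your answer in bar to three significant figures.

n(KClO3) = 1.04 / 122.55 = 0.008486 mol
n(gas produced) = (3/2) × 0.008486 = 0.01273 mol
P = nRT/V = 0.01273 × 0.08314 × 467.15 / 0.351 = 1.409 bar

1.41 bar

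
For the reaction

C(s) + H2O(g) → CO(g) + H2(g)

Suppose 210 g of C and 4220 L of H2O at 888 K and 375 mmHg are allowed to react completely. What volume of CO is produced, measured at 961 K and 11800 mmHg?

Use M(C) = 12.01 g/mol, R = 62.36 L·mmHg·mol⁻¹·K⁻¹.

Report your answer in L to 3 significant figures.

88.8 L

n(C) = 210 / 12.01 = 17.49 mol
n(H2O) = PV/RT = (375 × 4220) / (62.36 × 888) = 28.58 mol
For 17.49 mol C, stoichiometry requires (1/1) × 17.49 = 17.49 mol H2O; 28.58 mol is available, so C is limiting.
n(CO) = (1/1) × 17.49 = 17.49 mol
V(CO) = nRT/P = 17.49 × 62.36 × 961 / 11800 = 88.83 L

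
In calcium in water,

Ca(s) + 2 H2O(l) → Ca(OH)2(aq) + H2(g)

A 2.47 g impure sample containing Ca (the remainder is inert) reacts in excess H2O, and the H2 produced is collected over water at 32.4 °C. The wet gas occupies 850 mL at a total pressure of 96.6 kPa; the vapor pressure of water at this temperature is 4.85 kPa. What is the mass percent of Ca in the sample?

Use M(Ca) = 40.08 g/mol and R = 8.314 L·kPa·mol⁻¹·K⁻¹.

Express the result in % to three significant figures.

P(H2) = 96.6 − 4.85 = 91.75 kPa
n(H2) = PV/RT = (91.75 × 0.8500) / (8.314 × 305.55) = 0.03070 mol
n(Ca) = (1/1) × 0.03070 = 0.03070 mol
m(Ca) = 0.03070 × 40.08 = 1.230 g
%Ca = 1.230 / 2.47 × 100 = 49.80%

49.8 %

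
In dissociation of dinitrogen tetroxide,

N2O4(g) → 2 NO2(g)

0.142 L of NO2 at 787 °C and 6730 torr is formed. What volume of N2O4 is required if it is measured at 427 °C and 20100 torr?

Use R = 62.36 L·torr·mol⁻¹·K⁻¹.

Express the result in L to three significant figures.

0.0157 L

n(NO2) = PV/RT = (6730 × 0.142) / (62.36 × 1060.15) = 0.01446 mol
n(N2O4) = (1/2) × 0.01446 = 0.007230 mol
V = nRT/P = 0.007230 × 62.36 × 700.15 / 20100 = 0.01571 L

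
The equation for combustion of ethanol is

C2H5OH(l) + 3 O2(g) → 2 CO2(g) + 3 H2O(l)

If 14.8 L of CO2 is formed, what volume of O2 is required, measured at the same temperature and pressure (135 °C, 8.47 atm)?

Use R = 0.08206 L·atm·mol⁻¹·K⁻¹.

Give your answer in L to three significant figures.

At constant T and P, gas volumes are in the mole ratio: V(O2) = (3/2) × 14.8 = 22.20 L

22.2 L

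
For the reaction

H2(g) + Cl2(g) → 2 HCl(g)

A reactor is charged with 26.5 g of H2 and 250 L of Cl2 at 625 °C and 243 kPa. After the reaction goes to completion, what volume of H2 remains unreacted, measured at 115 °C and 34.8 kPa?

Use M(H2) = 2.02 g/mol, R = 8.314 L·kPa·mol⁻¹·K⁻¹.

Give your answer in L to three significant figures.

462 L

n(H2) = 26.5 / 2.02 = 13.12 mol
n(Cl2) = PV/RT = (243 × 250) / (8.314 × 898.15) = 8.136 mol
For 13.12 mol H2, stoichiometry requires (1/1) × 13.12 = 13.12 mol Cl2; 8.136 mol is available, so Cl2 is limiting.
n(H2) consumed = (1/1) × 8.136 = 8.136 mol; remaining = 13.12 − 8.136 = 4.984 mol
V(H2) = nRT/P = 4.984 × 8.314 × 388.15 / 34.8 = 462.2 L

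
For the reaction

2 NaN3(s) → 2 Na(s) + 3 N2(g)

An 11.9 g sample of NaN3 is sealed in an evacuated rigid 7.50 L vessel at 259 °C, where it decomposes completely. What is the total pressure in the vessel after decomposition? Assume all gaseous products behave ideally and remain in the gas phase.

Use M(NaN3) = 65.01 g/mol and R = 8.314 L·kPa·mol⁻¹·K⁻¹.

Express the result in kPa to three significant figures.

n(NaN3) = 11.9 / 65.01 = 0.1830 mol
n(gas produced) = (3/2) × 0.1830 = 0.2745 mol
P = nRT/V = 0.2745 × 8.314 × 532.15 / 7.50 = 161.9 kPa

162 kPa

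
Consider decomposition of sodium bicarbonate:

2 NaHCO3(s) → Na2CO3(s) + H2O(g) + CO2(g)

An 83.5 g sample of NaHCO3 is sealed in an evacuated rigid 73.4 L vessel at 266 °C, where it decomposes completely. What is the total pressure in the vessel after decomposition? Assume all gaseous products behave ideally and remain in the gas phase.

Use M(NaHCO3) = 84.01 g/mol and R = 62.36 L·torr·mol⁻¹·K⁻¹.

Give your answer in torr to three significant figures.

455 torr

n(NaHCO3) = 83.5 / 84.01 = 0.9939 mol
n(gas produced) = (2/2) × 0.9939 = 0.9939 mol
P = nRT/V = 0.9939 × 62.36 × 539.15 / 73.4 = 455.3 torr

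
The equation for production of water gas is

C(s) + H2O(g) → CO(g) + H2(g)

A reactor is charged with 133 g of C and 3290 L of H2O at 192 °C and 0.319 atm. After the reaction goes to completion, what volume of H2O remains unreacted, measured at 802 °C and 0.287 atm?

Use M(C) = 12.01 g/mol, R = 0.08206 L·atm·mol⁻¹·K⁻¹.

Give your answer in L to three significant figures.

n(C) = 133 / 12.01 = 11.07 mol
n(H2O) = PV/RT = (0.319 × 3290) / (0.08206 × 465.15) = 27.50 mol
For 11.07 mol C, stoichiometry requires (1/1) × 11.07 = 11.07 mol H2O; 27.50 mol is available, so C is limiting.
n(H2O) consumed = (1/1) × 11.07 = 11.07 mol; remaining = 27.50 − 11.07 = 16.43 mol
V(H2O) = nRT/P = 16.43 × 0.08206 × 1075.15 / 0.287 = 5051 L

5050 L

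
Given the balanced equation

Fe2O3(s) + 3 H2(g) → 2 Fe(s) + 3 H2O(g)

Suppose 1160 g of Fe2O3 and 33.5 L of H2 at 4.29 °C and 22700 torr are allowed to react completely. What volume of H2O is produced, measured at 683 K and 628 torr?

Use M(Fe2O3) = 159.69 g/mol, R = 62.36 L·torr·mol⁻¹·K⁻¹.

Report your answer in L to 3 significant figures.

n(Fe2O3) = 1160 / 159.69 = 7.264 mol
n(H2) = PV/RT = (22700 × 33.5) / (62.36 × 277.44) = 43.95 mol
For 7.264 mol Fe2O3, stoichiometry requires (3/1) × 7.264 = 21.79 mol H2; 43.95 mol is available, so Fe2O3 is limiting.
n(H2O) = (3/1) × 7.264 = 21.79 mol
V(H2O) = nRT/P = 21.79 × 62.36 × 683 / 628 = 1478 L

1480 L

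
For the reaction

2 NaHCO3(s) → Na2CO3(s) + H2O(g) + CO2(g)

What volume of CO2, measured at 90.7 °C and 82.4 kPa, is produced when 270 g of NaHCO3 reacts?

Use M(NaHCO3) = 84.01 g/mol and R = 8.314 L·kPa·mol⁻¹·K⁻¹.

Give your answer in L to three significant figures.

59.0 L

n(NaHCO3) = 270.0 / 84.01 = 3.214 mol
n(CO2) = (1/2) × 3.214 = 1.607 mol
V = nRT/P = 1.607 × 8.314 × 363.85 / 82.4 = 59.00 L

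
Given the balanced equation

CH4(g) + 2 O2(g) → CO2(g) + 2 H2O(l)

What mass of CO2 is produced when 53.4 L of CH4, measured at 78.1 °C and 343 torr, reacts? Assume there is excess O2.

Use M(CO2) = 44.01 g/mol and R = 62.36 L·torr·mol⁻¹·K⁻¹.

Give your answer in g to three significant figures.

n(CH4) = PV/RT = (343 × 53.4) / (62.36 × 351.25) = 0.8362 mol
n(CO2) = (1/1) × 0.8362 = 0.8362 mol
m(CO2) = 0.8362 × 44.01 = 36.80 g

36.8 g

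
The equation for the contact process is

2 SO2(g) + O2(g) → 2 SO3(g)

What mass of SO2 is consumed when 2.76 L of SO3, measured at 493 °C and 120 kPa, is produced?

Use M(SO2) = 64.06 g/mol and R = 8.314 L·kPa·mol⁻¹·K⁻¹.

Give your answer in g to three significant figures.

3.33 g

n(SO3) = PV/RT = (120 × 2.76) / (8.314 × 766.15) = 0.05200 mol
n(SO2) = (2/2) × 0.05200 = 0.05200 mol
m(SO2) = 0.05200 × 64.06 = 3.331 g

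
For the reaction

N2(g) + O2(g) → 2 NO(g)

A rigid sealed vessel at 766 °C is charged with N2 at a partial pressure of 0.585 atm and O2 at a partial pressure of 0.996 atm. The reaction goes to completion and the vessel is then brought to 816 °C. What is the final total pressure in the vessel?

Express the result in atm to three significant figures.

Because the vessel is rigid and T is held at 766 °C, work the stoichiometry in partial pressures (P_i = n_iRT/V).
P(O2) required for 0.585 atm of N2 = (1/1) × 0.585 = 0.5850 atm; available 0.996 atm, so N2 is limiting.
P(O2) remaining = 0.996 − (1/1) × 0.585 = 0.4110 atm
P(gaseous products) = (2)/1 × 0.585 = 1.170 atm
P_total at 766 °C = 0.4110 + 1.170 = 1.581 atm
Scaling to 816 °C: P = 1.581 × 1089.15/1039.15 = 1.657 atm

1.66 atm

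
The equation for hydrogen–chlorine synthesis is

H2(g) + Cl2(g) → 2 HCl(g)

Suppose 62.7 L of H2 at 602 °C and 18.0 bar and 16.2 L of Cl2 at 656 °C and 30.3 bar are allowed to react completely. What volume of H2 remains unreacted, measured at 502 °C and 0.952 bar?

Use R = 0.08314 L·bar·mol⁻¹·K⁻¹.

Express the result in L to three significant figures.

620 L

n(H2) = PV/RT = (18.0 × 62.7) / (0.08314 × 875.15) = 15.51 mol
n(Cl2) = PV/RT = (30.3 × 16.2) / (0.08314 × 929.15) = 6.354 mol
For 15.51 mol H2, stoichiometry requires (1/1) × 15.51 = 15.51 mol Cl2; 6.354 mol is available, so Cl2 is limiting.
n(H2) consumed = (1/1) × 6.354 = 6.354 mol; remaining = 15.51 − 6.354 = 9.156 mol
V(H2) = nRT/P = 9.156 × 0.08314 × 775.15 / 0.952 = 619.8 L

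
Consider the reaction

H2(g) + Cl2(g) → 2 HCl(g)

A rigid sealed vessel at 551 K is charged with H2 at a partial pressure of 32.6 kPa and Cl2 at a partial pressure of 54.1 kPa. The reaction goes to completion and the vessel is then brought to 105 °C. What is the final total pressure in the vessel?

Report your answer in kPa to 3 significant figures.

59.5 kPa

With V and T fixed, P_i ∝ n_i, so the mole ratios apply directly to partial pressures at 551 K.
P(Cl2) required for 32.6 kPa of H2 = (1/1) × 32.6 = 32.60 kPa; available 54.1 kPa, so H2 is limiting.
P(Cl2) remaining = 54.1 − (1/1) × 32.6 = 21.50 kPa
P(gaseous products) = (2)/1 × 32.6 = 65.20 kPa
P_total at 551 K = 21.50 + 65.20 = 86.70 kPa
Scaling to 105 °C: P = 86.70 × 378.15/551 = 59.50 kPa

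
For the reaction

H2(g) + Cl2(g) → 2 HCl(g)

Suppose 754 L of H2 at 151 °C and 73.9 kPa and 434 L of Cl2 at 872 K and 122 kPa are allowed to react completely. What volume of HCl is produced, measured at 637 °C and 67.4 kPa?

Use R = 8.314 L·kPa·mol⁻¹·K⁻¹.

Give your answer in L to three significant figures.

1640 L

n(H2) = PV/RT = (73.9 × 754) / (8.314 × 424.15) = 15.80 mol
n(Cl2) = PV/RT = (122 × 434) / (8.314 × 872) = 7.303 mol
For 15.80 mol H2, stoichiometry requires (1/1) × 15.80 = 15.80 mol Cl2; 7.303 mol is available, so Cl2 is limiting.
n(HCl) = (2/1) × 7.303 = 14.61 mol
V(HCl) = nRT/P = 14.61 × 8.314 × 910.15 / 67.4 = 1640 L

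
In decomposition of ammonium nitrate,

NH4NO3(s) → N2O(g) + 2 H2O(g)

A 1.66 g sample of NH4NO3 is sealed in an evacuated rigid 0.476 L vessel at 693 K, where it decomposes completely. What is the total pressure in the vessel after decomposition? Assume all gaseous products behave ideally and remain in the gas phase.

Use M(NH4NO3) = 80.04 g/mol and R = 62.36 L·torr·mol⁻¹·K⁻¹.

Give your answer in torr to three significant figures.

5650 torr

n(NH4NO3) = 1.66 / 80.04 = 0.02074 mol
n(gas produced) = (3/1) × 0.02074 = 0.06222 mol
P = nRT/V = 0.06222 × 62.36 × 693 / 0.476 = 5649 torr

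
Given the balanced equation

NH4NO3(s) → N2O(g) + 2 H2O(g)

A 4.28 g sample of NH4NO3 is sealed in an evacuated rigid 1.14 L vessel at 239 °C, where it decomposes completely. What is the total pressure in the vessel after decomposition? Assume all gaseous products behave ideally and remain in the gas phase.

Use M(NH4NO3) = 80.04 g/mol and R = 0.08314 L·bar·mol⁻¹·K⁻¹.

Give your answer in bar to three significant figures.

5.99 bar

n(NH4NO3) = 4.28 / 80.04 = 0.05347 mol
n(gas produced) = (3/1) × 0.05347 = 0.1604 mol
P = nRT/V = 0.1604 × 0.08314 × 512.15 / 1.14 = 5.991 bar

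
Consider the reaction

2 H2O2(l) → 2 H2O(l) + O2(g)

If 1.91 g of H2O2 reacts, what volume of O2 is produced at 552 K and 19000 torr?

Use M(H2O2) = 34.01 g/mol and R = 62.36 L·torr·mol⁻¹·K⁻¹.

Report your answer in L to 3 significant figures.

0.0509 L

n(H2O2) = 1.910 / 34.01 = 0.05616 mol
n(O2) = (1/2) × 0.05616 = 0.02808 mol
V = nRT/P = 0.02808 × 62.36 × 552 / 19000 = 0.05087 L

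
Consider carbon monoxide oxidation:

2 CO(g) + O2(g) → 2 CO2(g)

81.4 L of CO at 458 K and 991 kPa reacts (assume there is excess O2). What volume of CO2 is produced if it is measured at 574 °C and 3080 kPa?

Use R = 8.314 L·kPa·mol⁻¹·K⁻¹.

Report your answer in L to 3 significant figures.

48.4 L

n(CO) = PV/RT = (991 × 81.4) / (8.314 × 458) = 21.18 mol
n(CO2) = (2/2) × 21.18 = 21.18 mol
V = nRT/P = 21.18 × 8.314 × 847.15 / 3080 = 48.43 L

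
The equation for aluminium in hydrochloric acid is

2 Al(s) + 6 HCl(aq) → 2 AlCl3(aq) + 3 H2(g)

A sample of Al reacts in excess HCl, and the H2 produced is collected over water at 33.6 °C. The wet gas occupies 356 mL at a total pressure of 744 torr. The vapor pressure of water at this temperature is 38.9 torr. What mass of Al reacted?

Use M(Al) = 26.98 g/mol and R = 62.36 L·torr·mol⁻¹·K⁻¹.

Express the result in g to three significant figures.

0.236 g

P(H2) = 744 − 38.9 = 705.1 torr
n(H2) = PV/RT = (705.1 × 0.3560) / (62.36 × 306.75) = 0.01312 mol
n(Al) = (2/3) × 0.01312 = 0.008747 mol
m(Al) = 0.008747 × 26.98 = 0.2360 g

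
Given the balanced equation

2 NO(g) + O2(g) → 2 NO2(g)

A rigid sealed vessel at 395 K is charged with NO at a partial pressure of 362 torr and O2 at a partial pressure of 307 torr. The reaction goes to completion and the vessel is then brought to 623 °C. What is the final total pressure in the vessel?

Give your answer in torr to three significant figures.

1110 torr

With V and T fixed, P_i ∝ n_i, so the mole ratios apply directly to partial pressures at 395 K.
P(O2) required for 362 torr of NO = (1/2) × 362 = 181.0 torr; available 307 torr, so NO is limiting.
P(O2) remaining = 307 − (1/2) × 362 = 126.0 torr
P(gaseous products) = (2)/2 × 362 = 362.0 torr
P_total at 395 K = 126.0 + 362.0 = 488.0 torr
Scaling to 623 °C: P = 488.0 × 896.15/395 = 1107 torr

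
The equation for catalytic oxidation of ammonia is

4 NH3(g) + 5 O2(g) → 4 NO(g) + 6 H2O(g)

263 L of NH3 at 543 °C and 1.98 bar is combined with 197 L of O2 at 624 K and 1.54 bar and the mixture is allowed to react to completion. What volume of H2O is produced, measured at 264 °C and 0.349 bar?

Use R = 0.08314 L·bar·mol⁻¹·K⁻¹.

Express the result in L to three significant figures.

n(NH3) = PV/RT = (1.98 × 263) / (0.08314 × 816.15) = 7.674 mol
n(O2) = PV/RT = (1.54 × 197) / (0.08314 × 624) = 5.848 mol
For 7.674 mol NH3, stoichiometry requires (5/4) × 7.674 = 9.593 mol O2; 5.848 mol is available, so O2 is limiting.
n(H2O) = (6/5) × 5.848 = 7.018 mol
V(H2O) = nRT/P = 7.018 × 0.08314 × 537.15 / 0.349 = 898.0 L

898 L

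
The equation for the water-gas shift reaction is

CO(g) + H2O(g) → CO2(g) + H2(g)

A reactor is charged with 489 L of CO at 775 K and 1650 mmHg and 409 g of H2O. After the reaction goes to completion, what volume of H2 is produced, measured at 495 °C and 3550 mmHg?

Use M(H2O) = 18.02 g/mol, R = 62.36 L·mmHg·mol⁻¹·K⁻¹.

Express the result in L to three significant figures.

n(CO) = PV/RT = (1650 × 489) / (62.36 × 775) = 16.69 mol
n(H2O) = 409 / 18.02 = 22.70 mol
For 16.69 mol CO, stoichiometry requires (1/1) × 16.69 = 16.69 mol H2O; 22.70 mol is available, so CO is limiting.
n(H2) = (1/1) × 16.69 = 16.69 mol
V(H2) = nRT/P = 16.69 × 62.36 × 768.15 / 3550 = 225.2 L

225 L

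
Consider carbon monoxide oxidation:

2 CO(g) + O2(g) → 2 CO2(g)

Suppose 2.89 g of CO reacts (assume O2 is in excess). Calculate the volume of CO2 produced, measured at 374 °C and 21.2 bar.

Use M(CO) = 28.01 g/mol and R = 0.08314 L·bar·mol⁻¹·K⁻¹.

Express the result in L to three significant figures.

0.262 L

n(CO) = 2.890 / 28.01 = 0.1032 mol
n(CO2) = (2/2) × 0.1032 = 0.1032 mol
V = nRT/P = 0.1032 × 0.08314 × 647.15 / 21.2 = 0.2619 L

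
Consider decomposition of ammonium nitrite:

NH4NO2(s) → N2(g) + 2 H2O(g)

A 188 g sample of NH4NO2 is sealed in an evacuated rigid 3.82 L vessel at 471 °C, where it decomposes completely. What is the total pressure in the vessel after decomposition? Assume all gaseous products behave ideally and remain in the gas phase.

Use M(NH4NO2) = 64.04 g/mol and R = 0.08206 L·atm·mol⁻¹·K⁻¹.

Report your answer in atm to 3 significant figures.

141 atm

n(NH4NO2) = 188 / 64.04 = 2.936 mol
n(gas produced) = (3/1) × 2.936 = 8.808 mol
P = nRT/V = 8.808 × 0.08206 × 744.15 / 3.82 = 140.8 atm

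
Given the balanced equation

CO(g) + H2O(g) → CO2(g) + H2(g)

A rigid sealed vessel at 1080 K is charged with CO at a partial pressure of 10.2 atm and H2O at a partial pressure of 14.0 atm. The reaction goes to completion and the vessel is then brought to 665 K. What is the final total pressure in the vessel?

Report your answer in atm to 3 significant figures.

14.9 atm

Because the vessel is rigid and T is held at 1080 K, work the stoichiometry in partial pressures (P_i = n_iRT/V).
P(H2O) required for 10.2 atm of CO = (1/1) × 10.2 = 10.20 atm; available 14.0 atm, so CO is limiting.
P(H2O) remaining = 14.0 − (1/1) × 10.2 = 3.800 atm
P(gaseous products) = (1+1)/1 × 10.2 = 20.40 atm
P_total at 1080 K = 3.800 + 20.40 = 24.20 atm
Scaling to 665 K: P = 24.20 × 665/1080 = 14.90 atm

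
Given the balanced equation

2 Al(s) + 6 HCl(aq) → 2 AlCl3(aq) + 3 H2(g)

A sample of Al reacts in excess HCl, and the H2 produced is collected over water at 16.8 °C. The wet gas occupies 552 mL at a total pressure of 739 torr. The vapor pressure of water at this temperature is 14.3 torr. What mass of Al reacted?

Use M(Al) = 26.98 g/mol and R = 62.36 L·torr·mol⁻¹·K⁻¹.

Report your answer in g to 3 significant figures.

0.398 g

P(H2) = 739 − 14.3 = 724.7 torr
n(H2) = PV/RT = (724.7 × 0.5520) / (62.36 × 289.95) = 0.02212 mol
n(Al) = (2/3) × 0.02212 = 0.01475 mol
m(Al) = 0.01475 × 26.98 = 0.3980 g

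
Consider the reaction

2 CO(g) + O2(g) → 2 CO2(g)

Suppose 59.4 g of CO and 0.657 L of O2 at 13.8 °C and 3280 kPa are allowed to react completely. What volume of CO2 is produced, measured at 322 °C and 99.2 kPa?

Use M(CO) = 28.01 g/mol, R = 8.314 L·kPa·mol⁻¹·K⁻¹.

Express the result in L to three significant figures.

n(CO) = 59.4 / 28.01 = 2.121 mol
n(O2) = PV/RT = (3280 × 0.657) / (8.314 × 286.95) = 0.9033 mol
For 2.121 mol CO, stoichiometry requires (1/2) × 2.121 = 1.060 mol O2; 0.9033 mol is available, so O2 is limiting.
n(CO2) = (2/1) × 0.9033 = 1.807 mol
V(CO2) = nRT/P = 1.807 × 8.314 × 595.15 / 99.2 = 90.13 L

90.1 L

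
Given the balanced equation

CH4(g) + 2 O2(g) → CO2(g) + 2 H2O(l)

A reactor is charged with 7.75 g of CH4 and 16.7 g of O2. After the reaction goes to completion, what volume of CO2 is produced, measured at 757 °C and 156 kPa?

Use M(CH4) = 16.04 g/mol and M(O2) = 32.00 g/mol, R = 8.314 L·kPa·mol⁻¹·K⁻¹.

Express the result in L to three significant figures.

14.3 L

n(CH4) = 7.75 / 16.04 = 0.4832 mol
n(O2) = 16.7 / 32.00 = 0.5219 mol
For 0.4832 mol CH4, stoichiometry requires (2/1) × 0.4832 = 0.9664 mol O2; 0.5219 mol is available, so O2 is limiting.
n(CO2) = (1/2) × 0.5219 = 0.2610 mol
V(CO2) = nRT/P = 0.2610 × 8.314 × 1030.15 / 156 = 14.33 L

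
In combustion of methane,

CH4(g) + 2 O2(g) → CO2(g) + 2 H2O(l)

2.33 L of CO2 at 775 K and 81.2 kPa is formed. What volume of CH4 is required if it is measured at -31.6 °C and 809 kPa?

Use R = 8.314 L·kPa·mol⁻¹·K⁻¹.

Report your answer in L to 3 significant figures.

0.0729 L

n(CO2) = PV/RT = (81.2 × 2.33) / (8.314 × 775) = 0.02936 mol
n(CH4) = (1/1) × 0.02936 = 0.02936 mol
V = nRT/P = 0.02936 × 8.314 × 241.55 / 809 = 0.07288 L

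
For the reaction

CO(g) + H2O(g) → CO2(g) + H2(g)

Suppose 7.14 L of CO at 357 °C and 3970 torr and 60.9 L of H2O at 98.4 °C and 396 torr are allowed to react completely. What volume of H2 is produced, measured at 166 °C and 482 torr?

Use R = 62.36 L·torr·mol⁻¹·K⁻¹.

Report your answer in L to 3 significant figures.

n(CO) = PV/RT = (3970 × 7.14) / (62.36 × 630.15) = 0.7213 mol
n(H2O) = PV/RT = (396 × 60.9) / (62.36 × 371.55) = 1.041 mol
For 0.7213 mol CO, stoichiometry requires (1/1) × 0.7213 = 0.7213 mol H2O; 1.041 mol is available, so CO is limiting.
n(H2) = (1/1) × 0.7213 = 0.7213 mol
V(H2) = nRT/P = 0.7213 × 62.36 × 439.15 / 482 = 40.98 L

41.0 L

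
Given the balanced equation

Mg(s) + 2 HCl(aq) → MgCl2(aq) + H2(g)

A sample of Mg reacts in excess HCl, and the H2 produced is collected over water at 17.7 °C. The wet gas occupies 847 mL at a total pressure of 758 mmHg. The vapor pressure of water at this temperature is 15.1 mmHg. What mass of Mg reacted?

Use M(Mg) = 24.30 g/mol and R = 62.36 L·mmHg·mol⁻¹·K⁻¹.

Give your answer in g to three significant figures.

P(H2) = 758 − 15.1 = 742.9 mmHg
n(H2) = PV/RT = (742.9 × 0.8470) / (62.36 × 290.85) = 0.03469 mol
n(Mg) = (1/1) × 0.03469 = 0.03469 mol
m(Mg) = 0.03469 × 24.30 = 0.8430 g

0.843 g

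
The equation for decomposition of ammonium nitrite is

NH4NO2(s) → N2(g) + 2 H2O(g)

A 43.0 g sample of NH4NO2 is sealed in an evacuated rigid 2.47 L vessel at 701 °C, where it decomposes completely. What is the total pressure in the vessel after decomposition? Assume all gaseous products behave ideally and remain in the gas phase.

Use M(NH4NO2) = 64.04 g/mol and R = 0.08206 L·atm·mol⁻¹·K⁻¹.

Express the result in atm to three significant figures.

65.2 atm

n(NH4NO2) = 43.0 / 64.04 = 0.6715 mol
n(gas produced) = (3/1) × 0.6715 = 2.014 mol
P = nRT/V = 2.014 × 0.08206 × 974.15 / 2.47 = 65.18 atm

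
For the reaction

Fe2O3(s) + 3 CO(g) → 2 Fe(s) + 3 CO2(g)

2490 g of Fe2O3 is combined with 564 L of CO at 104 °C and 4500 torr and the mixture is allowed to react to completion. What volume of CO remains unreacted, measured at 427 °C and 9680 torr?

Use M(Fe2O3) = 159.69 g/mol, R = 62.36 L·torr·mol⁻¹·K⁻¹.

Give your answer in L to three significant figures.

n(Fe2O3) = 2490 / 159.69 = 15.59 mol
n(CO) = PV/RT = (4500 × 564) / (62.36 × 377.15) = 107.9 mol
For 15.59 mol Fe2O3, stoichiometry requires (3/1) × 15.59 = 46.77 mol CO; 107.9 mol is available, so Fe2O3 is limiting.
n(CO) consumed = (3/1) × 15.59 = 46.77 mol; remaining = 107.9 − 46.77 = 61.13 mol
V(CO) = nRT/P = 61.13 × 62.36 × 700.15 / 9680 = 275.7 L

276 L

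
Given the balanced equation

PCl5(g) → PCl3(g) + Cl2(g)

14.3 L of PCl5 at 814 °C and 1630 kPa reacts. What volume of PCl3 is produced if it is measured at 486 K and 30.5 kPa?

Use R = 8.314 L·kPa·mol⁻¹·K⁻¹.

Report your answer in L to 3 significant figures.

342 L

n(PCl5) = PV/RT = (1630 × 14.3) / (8.314 × 1087.15) = 2.579 mol
n(PCl3) = (1/1) × 2.579 = 2.579 mol
V = nRT/P = 2.579 × 8.314 × 486 / 30.5 = 341.7 L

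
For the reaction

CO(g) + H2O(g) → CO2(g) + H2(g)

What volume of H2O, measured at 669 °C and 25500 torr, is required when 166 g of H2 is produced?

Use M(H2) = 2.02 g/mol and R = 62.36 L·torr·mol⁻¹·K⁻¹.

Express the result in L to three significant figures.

n(H2) = 166.0 / 2.02 = 82.18 mol
n(H2O) = (1/1) × 82.18 = 82.18 mol
V = nRT/P = 82.18 × 62.36 × 942.15 / 25500 = 189.3 L

189 L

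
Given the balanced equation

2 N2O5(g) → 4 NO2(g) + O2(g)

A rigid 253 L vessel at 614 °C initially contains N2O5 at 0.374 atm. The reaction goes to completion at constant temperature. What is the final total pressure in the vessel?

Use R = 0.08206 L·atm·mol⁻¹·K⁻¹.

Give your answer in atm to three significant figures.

Rigid vessel, constant T ⇒ P scales with total gas moles (2 → 5).
P_final = (5/2) × 0.374 = 0.9350 atm

0.935 atm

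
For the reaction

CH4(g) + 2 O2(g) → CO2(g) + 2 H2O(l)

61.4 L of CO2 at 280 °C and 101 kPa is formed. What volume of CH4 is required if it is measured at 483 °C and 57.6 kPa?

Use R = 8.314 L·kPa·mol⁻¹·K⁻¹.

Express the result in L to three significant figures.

n(CO2) = PV/RT = (101 × 61.4) / (8.314 × 553.15) = 1.348 mol
n(CH4) = (1/1) × 1.348 = 1.348 mol
V = nRT/P = 1.348 × 8.314 × 756.15 / 57.6 = 147.1 L

147 L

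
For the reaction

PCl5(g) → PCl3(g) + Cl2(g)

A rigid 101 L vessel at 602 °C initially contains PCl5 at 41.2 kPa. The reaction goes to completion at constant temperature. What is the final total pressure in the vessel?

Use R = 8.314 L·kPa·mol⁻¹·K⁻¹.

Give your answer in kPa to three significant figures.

Since T and V are fixed, P_final/P_initial = n_final/n_initial = 2/1.
P_final = (2/1) × 41.2 = 82.40 kPa

82.4 kPa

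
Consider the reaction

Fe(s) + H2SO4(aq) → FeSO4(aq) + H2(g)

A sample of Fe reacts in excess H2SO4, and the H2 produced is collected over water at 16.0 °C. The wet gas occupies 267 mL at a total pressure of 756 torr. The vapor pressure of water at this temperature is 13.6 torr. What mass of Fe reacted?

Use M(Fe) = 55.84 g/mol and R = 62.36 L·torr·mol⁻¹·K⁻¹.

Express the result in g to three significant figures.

0.614 g

P(H2) = 756 − 13.6 = 742.4 torr
n(H2) = PV/RT = (742.4 × 0.2670) / (62.36 × 289.15) = 0.01099 mol
n(Fe) = (1/1) × 0.01099 = 0.01099 mol
m(Fe) = 0.01099 × 55.84 = 0.6137 g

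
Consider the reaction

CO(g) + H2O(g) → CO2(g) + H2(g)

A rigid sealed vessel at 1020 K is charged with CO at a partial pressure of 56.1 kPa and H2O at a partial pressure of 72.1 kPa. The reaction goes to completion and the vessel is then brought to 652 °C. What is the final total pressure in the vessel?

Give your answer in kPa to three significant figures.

116 kPa

At constant V, partial pressures at 1020 K are proportional to moles, so apply stoichiometry directly to pressures.
P(H2O) required for 56.1 kPa of CO = (1/1) × 56.1 = 56.10 kPa; available 72.1 kPa, so CO is limiting.
P(H2O) remaining = 72.1 − (1/1) × 56.1 = 16.00 kPa
P(gaseous products) = (1+1)/1 × 56.1 = 112.2 kPa
P_total at 1020 K = 16.00 + 112.2 = 128.2 kPa
Scaling to 652 °C: P = 128.2 × 925.15/1020 = 116.3 kPa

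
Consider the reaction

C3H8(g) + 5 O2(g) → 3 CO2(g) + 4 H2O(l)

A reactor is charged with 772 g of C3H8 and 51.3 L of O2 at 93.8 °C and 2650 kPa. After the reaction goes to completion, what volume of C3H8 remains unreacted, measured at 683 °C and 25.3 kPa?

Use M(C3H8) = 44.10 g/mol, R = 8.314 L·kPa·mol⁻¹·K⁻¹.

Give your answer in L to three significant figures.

2700 L

n(C3H8) = 772 / 44.10 = 17.51 mol
n(O2) = PV/RT = (2650 × 51.3) / (8.314 × 366.95) = 44.56 mol
For 17.51 mol C3H8, stoichiometry requires (5/1) × 17.51 = 87.55 mol O2; 44.56 mol is available, so O2 is limiting.
n(C3H8) consumed = (1/5) × 44.56 = 8.912 mol; remaining = 17.51 − 8.912 = 8.598 mol
V(C3H8) = nRT/P = 8.598 × 8.314 × 956.15 / 25.3 = 2702 L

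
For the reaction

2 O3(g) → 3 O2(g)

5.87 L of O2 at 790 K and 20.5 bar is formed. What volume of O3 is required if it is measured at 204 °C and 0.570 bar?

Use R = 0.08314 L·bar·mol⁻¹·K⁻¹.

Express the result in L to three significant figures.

n(O2) = PV/RT = (20.5 × 5.87) / (0.08314 × 790) = 1.832 mol
n(O3) = (2/3) × 1.832 = 1.221 mol
V = nRT/P = 1.221 × 0.08314 × 477.15 / 0.570 = 84.98 L

85.0 L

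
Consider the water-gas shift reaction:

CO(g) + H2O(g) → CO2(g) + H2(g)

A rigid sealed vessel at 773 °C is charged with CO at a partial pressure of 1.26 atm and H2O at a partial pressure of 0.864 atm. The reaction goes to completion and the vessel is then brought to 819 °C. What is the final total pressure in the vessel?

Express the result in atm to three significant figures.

2.22 atm

Because the vessel is rigid and T is held at 773 °C, work the stoichiometry in partial pressures (P_i = n_iRT/V).
P(H2O) required for 1.26 atm of CO = (1/1) × 1.26 = 1.260 atm; available 0.864 atm, so H2O is limiting.
P(CO) remaining = 1.26 − (1/1) × 0.864 = 0.3960 atm
P(gaseous products) = (1+1)/1 × 0.864 = 1.728 atm
P_total at 773 °C = 0.3960 + 1.728 = 2.124 atm
Scaling to 819 °C: P = 2.124 × 1092.15/1046.15 = 2.217 atm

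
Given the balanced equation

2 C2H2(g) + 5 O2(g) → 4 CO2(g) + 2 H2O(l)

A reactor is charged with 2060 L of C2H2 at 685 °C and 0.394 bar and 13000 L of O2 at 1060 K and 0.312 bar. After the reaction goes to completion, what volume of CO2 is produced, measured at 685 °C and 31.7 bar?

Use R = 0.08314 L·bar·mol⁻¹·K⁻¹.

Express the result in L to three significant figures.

51.2 L

n(C2H2) = PV/RT = (0.394 × 2060) / (0.08314 × 958.15) = 10.19 mol
n(O2) = PV/RT = (0.312 × 13000) / (0.08314 × 1060) = 46.02 mol
For 10.19 mol C2H2, stoichiometry requires (5/2) × 10.19 = 25.47 mol O2; 46.02 mol is available, so C2H2 is limiting.
n(CO2) = (4/2) × 10.19 = 20.38 mol
V(CO2) = nRT/P = 20.38 × 0.08314 × 958.15 / 31.7 = 51.21 L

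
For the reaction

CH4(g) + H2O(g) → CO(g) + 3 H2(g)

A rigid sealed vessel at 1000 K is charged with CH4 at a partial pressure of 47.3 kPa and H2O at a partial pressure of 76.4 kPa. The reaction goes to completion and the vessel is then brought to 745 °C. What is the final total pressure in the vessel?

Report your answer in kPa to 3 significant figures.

222 kPa

At constant V, partial pressures at 1000 K are proportional to moles, so apply stoichiometry directly to pressures.
P(H2O) required for 47.3 kPa of CH4 = (1/1) × 47.3 = 47.30 kPa; available 76.4 kPa, so CH4 is limiting.
P(H2O) remaining = 76.4 − (1/1) × 47.3 = 29.10 kPa
P(gaseous products) = (1+3)/1 × 47.3 = 189.2 kPa
P_total at 1000 K = 29.10 + 189.2 = 218.3 kPa
Scaling to 745 °C: P = 218.3 × 1018.15/1000 = 222.3 kPa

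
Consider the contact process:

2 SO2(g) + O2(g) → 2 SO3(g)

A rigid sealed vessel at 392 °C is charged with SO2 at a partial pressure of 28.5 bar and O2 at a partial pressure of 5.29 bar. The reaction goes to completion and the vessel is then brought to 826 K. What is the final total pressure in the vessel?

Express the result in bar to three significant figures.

35.4 bar

At constant V, partial pressures at 392 °C are proportional to moles, so apply stoichiometry directly to pressures.
P(O2) required for 28.5 bar of SO2 = (1/2) × 28.5 = 14.25 bar; available 5.29 bar, so O2 is limiting.
P(SO2) remaining = 28.5 − (2/1) × 5.29 = 17.92 bar
P(gaseous products) = (2)/1 × 5.29 = 10.58 bar
P_total at 392 °C = 17.92 + 10.58 = 28.50 bar
Scaling to 826 K: P = 28.50 × 826/665.15 = 35.39 bar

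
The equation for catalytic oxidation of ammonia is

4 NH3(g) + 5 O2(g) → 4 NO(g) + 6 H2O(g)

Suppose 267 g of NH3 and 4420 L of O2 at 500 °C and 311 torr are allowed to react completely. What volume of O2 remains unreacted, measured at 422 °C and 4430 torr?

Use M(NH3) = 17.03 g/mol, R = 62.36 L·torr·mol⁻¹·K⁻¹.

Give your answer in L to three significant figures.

87.2 L

n(NH3) = 267 / 17.03 = 15.68 mol
n(O2) = PV/RT = (311 × 4420) / (62.36 × 773.15) = 28.51 mol
For 15.68 mol NH3, stoichiometry requires (5/4) × 15.68 = 19.60 mol O2; 28.51 mol is available, so NH3 is limiting.
n(O2) consumed = (5/4) × 15.68 = 19.60 mol; remaining = 28.51 − 19.60 = 8.910 mol
V(O2) = nRT/P = 8.910 × 62.36 × 695.15 / 4430 = 87.19 L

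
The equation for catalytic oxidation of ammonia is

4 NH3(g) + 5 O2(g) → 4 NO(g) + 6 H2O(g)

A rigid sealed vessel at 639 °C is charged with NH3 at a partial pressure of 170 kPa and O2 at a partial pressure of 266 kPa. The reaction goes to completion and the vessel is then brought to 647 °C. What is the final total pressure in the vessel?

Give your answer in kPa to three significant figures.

With V and T fixed, P_i ∝ n_i, so the mole ratios apply directly to partial pressures at 639 °C.
P(O2) required for 170 kPa of NH3 = (5/4) × 170 = 212.5 kPa; available 266 kPa, so NH3 is limiting.
P(O2) remaining = 266 − (5/4) × 170 = 53.50 kPa
P(gaseous products) = (4+6)/4 × 170 = 425.0 kPa
P_total at 639 °C = 53.50 + 425.0 = 478.5 kPa
Scaling to 647 °C: P = 478.5 × 920.15/912.15 = 482.7 kPa

483 kPa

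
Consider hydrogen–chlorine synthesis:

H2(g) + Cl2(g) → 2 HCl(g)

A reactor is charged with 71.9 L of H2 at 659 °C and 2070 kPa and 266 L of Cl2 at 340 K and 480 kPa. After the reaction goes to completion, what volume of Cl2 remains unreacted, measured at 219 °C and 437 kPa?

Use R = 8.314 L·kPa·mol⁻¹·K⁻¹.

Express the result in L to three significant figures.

243 L

n(H2) = PV/RT = (2070 × 71.9) / (8.314 × 932.15) = 19.20 mol
n(Cl2) = PV/RT = (480 × 266) / (8.314 × 340) = 45.17 mol
For 19.20 mol H2, stoichiometry requires (1/1) × 19.20 = 19.20 mol Cl2; 45.17 mol is available, so H2 is limiting.
n(Cl2) consumed = (1/1) × 19.20 = 19.20 mol; remaining = 45.17 − 19.20 = 25.97 mol
V(Cl2) = nRT/P = 25.97 × 8.314 × 492.15 / 437 = 243.2 L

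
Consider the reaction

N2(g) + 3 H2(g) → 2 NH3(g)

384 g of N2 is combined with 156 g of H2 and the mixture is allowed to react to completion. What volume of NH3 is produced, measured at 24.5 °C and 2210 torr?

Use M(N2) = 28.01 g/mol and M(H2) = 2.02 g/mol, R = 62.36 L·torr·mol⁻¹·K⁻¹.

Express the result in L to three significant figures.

230 L

n(N2) = 384 / 28.01 = 13.71 mol
n(H2) = 156 / 2.02 = 77.23 mol
For 13.71 mol N2, stoichiometry requires (3/1) × 13.71 = 41.13 mol H2; 77.23 mol is available, so N2 is limiting.
n(NH3) = (2/1) × 13.71 = 27.42 mol
V(NH3) = nRT/P = 27.42 × 62.36 × 297.65 / 2210 = 230.3 L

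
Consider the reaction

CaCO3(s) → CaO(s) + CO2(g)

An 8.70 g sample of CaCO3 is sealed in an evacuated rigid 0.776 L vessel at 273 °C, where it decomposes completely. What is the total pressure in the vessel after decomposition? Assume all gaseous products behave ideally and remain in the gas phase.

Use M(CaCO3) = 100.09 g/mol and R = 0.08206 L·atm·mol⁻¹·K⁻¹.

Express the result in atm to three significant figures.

n(CaCO3) = 8.70 / 100.09 = 0.08692 mol
n(gas produced) = (1/1) × 0.08692 = 0.08692 mol
P = nRT/V = 0.08692 × 0.08206 × 546.15 / 0.776 = 5.020 atm

5.02 atm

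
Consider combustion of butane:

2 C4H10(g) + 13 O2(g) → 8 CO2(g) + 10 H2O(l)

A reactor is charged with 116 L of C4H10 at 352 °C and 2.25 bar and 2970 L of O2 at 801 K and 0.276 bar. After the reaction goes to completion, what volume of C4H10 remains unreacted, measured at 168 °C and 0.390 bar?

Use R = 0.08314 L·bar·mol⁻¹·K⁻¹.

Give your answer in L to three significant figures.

n(C4H10) = PV/RT = (2.25 × 116) / (0.08314 × 625.15) = 5.022 mol
n(O2) = PV/RT = (0.276 × 2970) / (0.08314 × 801) = 12.31 mol
For 5.022 mol C4H10, stoichiometry requires (13/2) × 5.022 = 32.64 mol O2; 12.31 mol is available, so O2 is limiting.
n(C4H10) consumed = (2/13) × 12.31 = 1.894 mol; remaining = 5.022 − 1.894 = 3.128 mol
V(C4H10) = nRT/P = 3.128 × 0.08314 × 441.15 / 0.390 = 294.2 L

294 L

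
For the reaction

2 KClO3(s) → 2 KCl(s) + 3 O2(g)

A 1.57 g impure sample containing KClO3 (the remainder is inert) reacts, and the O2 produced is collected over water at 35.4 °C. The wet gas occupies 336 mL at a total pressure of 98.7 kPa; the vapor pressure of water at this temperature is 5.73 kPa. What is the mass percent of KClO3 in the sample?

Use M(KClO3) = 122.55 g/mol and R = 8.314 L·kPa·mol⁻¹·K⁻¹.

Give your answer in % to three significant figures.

P(O2) = 98.7 − 5.73 = 92.97 kPa
n(O2) = PV/RT = (92.97 × 0.3360) / (8.314 × 308.55) = 0.01218 mol
n(KClO3) = (2/3) × 0.01218 = 0.008120 mol
m(KClO3) = 0.008120 × 122.55 = 0.9951 g
%KClO3 = 0.9951 / 1.57 × 100 = 63.38%

63.4 %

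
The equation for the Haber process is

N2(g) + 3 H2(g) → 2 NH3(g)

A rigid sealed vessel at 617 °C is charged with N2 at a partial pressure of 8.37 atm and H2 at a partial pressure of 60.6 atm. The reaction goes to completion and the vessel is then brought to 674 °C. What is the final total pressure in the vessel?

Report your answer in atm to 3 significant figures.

With V and T fixed, P_i ∝ n_i, so the mole ratios apply directly to partial pressures at 617 °C.
P(H2) required for 8.37 atm of N2 = (3/1) × 8.37 = 25.11 atm; available 60.6 atm, so N2 is limiting.
P(H2) remaining = 60.6 − (3/1) × 8.37 = 35.49 atm
P(gaseous products) = (2)/1 × 8.37 = 16.74 atm
P_total at 617 °C = 35.49 + 16.74 = 52.23 atm
Scaling to 674 °C: P = 52.23 × 947.15/890.15 = 55.57 atm

55.6 atm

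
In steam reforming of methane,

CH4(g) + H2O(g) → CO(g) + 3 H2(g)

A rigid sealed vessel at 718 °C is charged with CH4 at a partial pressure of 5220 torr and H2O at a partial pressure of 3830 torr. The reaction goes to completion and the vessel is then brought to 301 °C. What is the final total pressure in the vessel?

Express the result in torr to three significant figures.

9680 torr

With V and T fixed, P_i ∝ n_i, so the mole ratios apply directly to partial pressures at 718 °C.
P(H2O) required for 5220 torr of CH4 = (1/1) × 5220 = 5220 torr; available 3830 torr, so H2O is limiting.
P(CH4) remaining = 5220 − (1/1) × 3830 = 1390 torr
P(gaseous products) = (1+3)/1 × 3830 = 15320 torr
P_total at 718 °C = 1390 + 15320 = 16710 torr
Scaling to 301 °C: P = 16710 × 574.15/991.15 = 9680 torr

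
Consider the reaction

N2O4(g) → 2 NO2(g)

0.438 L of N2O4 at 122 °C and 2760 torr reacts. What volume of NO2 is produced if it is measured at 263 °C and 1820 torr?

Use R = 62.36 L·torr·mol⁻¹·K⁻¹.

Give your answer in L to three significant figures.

n(N2O4) = PV/RT = (2760 × 0.438) / (62.36 × 395.15) = 0.04906 mol
n(NO2) = (2/1) × 0.04906 = 0.09812 mol
V = nRT/P = 0.09812 × 62.36 × 536.15 / 1820 = 1.803 L

1.80 L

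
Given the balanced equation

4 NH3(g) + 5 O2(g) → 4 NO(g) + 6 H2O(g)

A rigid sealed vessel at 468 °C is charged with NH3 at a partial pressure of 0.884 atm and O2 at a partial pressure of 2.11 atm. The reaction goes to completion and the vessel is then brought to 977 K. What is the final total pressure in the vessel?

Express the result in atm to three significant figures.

Because the vessel is rigid and T is held at 468 °C, work the stoichiometry in partial pressures (P_i = n_iRT/V).
P(O2) required for 0.884 atm of NH3 = (5/4) × 0.884 = 1.105 atm; available 2.11 atm, so NH3 is limiting.
P(O2) remaining = 2.11 − (5/4) × 0.884 = 1.005 atm
P(gaseous products) = (4+6)/4 × 0.884 = 2.210 atm
P_total at 468 °C = 1.005 + 2.210 = 3.215 atm
Scaling to 977 K: P = 3.215 × 977/741.15 = 4.238 atm

4.24 atm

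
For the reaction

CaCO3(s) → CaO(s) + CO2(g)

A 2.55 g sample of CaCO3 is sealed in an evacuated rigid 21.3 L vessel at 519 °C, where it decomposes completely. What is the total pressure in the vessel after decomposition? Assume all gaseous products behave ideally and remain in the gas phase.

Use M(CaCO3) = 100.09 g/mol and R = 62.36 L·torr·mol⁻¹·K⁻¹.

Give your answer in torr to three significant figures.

59.1 torr

n(CaCO3) = 2.55 / 100.09 = 0.02548 mol
n(gas produced) = (1/1) × 0.02548 = 0.02548 mol
P = nRT/V = 0.02548 × 62.36 × 792.15 / 21.3 = 59.09 torr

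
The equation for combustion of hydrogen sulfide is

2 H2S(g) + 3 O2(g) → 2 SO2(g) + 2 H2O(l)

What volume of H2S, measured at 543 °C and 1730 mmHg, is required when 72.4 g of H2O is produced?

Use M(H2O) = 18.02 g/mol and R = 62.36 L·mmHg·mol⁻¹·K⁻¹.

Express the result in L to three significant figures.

118 L

n(H2O) = 72.40 / 18.02 = 4.018 mol
n(H2S) = (2/2) × 4.018 = 4.018 mol
V = nRT/P = 4.018 × 62.36 × 816.15 / 1730 = 118.2 L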